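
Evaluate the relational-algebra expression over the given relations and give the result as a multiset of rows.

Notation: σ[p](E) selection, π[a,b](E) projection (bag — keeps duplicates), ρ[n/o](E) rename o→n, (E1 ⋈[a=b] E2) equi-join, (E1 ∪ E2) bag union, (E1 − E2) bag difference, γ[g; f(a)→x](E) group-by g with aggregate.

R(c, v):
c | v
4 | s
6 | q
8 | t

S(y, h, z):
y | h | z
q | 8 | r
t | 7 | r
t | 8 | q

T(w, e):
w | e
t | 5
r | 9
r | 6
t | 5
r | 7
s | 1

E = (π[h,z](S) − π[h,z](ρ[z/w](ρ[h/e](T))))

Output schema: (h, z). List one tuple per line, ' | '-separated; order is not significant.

Row counts bottom-up:
  S → 3
  π[h,z](S) → 3
  T → 6
  ρ[h/e](T) → 6
  ρ[z/w](ρ[h/e](T)) → 6
  π[h,z](ρ[z/w](ρ[h/e](T))) → 6
  (π[h,z](S) − π[h,z](ρ[z/w](ρ[h/e](T)))) → 2

== RESULT ==
h | z
8 | q
8 | r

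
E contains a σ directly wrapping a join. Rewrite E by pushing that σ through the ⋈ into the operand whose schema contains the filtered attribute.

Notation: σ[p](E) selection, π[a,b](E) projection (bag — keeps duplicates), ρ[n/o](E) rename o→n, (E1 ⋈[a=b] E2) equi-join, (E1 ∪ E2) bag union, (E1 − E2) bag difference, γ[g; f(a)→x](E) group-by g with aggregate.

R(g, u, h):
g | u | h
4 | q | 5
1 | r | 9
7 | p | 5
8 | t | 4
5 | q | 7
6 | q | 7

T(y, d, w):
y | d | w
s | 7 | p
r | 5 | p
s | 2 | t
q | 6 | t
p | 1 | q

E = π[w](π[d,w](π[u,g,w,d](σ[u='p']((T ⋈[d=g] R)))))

σ filters on u, owned by the right side.
E' = π[w](π[d,w](π[u,g,w,d]((T ⋈[d=g] σ[u='p'](R)))))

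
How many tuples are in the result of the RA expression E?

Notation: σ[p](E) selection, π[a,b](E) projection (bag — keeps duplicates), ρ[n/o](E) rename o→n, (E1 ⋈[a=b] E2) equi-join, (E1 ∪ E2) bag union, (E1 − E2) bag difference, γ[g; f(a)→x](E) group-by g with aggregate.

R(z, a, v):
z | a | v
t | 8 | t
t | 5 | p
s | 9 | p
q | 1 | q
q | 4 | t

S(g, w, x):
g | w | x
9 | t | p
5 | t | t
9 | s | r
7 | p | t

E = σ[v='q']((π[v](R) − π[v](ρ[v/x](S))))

Per-node cardinality:
  R → 5
  π[v](R) → 5
  S → 4
  ρ[v/x](S) → 4
  π[v](ρ[v/x](S)) → 4
  (π[v](R) − π[v](ρ[v/x](S))) → 2
  σ[v='q']((π[v](R) − π[v](ρ[v/x](S)))) → 1

|E| = 1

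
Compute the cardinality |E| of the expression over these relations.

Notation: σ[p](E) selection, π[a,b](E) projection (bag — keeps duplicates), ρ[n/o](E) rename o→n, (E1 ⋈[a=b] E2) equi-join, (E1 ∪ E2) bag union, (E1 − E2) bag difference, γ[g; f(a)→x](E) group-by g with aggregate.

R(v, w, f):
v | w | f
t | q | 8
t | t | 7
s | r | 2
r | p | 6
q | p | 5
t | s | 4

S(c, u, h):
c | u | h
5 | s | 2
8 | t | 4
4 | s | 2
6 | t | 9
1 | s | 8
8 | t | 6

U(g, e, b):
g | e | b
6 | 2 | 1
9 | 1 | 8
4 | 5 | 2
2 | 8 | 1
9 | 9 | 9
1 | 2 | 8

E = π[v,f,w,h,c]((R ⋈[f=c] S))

Row counts bottom-up:
  R → 6
  S → 6
  (R ⋈[f=c] S) → 5
  π[v,f,w,h,c]((R ⋈[f=c] S)) → 5

|E| = 5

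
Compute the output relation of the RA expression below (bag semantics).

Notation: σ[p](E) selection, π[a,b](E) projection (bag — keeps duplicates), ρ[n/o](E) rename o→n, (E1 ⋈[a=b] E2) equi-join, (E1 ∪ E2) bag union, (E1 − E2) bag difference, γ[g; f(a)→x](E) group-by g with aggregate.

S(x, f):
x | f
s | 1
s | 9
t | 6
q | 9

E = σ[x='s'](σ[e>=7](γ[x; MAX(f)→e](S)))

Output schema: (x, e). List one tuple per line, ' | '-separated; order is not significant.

Subexpression sizes:
  S → 4
  γ[x; MAX(f)→e](S) → 3
  σ[e>=7](γ[x; MAX(f)→e](S)) → 2
  σ[x='s'](σ[e>=7](γ[x; MAX(f)→e](S))) → 1

== RESULT ==
x | e
s | 9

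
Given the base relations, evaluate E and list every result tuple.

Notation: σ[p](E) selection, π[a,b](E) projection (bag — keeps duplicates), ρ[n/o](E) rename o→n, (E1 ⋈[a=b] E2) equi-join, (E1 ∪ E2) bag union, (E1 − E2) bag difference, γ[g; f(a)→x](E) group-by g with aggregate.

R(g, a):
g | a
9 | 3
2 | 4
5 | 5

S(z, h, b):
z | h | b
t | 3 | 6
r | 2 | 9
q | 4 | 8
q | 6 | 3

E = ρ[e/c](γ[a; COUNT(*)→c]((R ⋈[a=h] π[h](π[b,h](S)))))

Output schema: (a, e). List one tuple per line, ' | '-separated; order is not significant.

Subexpression sizes:
  R → 3
  S → 4
  π[b,h](S) → 4
  π[h](π[b,h](S)) → 4
  (R ⋈[a=h] π[h](π[b,h](S))) → 2
  γ[a; COUNT(*)→c]((R ⋈[a=h] π[h](π[b,h](S)))) → 2
  ρ[e/c](γ[a; COUNT(*)→c]((R ⋈[a=h] π[h](π[b,h](S))))) → 2

== RESULT ==
a | e
3 | 1
4 | 1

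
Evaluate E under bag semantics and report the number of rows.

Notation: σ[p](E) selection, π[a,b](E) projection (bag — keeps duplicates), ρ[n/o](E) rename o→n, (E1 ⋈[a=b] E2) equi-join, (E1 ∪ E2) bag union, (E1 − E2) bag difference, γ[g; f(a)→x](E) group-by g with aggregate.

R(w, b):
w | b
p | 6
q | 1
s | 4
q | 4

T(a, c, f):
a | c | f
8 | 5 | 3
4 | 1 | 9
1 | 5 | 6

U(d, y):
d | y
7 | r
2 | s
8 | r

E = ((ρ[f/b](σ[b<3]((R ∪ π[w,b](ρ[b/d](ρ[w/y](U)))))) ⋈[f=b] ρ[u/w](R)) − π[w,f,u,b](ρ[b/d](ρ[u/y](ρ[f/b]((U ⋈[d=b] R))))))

Subexpression sizes:
  R → 4
  U → 3
  ρ[w/y](U) → 3
  ρ[b/d](ρ[w/y](U)) → 3
  π[w,b](ρ[b/d](ρ[w/y](U))) → 3
  (R ∪ π[w,b](ρ[b/d](ρ[w/y](U)))) → 7
  σ[b<3]((R ∪ π[w,b](ρ[b/d](ρ[w/y](U))))) → 2
  ρ[f/b](σ[b<3]((R ∪ π[w,b](ρ[b/d](ρ[w/y](U)))))) → 2
  R → 4
  ρ[u/w](R) → 4
  (ρ[f/b](σ[b<3]((R ∪ π[w,b](ρ[b/d](ρ[w/y](U)))))) ⋈[f=b] ρ[u/w](R)) → 1
  U → 3
  R → 4
  (U ⋈[d=b] R) → 0
  ρ[f/b]((U ⋈[d=b] R)) → 0
  ρ[u/y](ρ[f/b]((U ⋈[d=b] R))) → 0
  ρ[b/d](ρ[u/y](ρ[f/b]((U ⋈[d=b] R)))) → 0
  π[w,f,u,b](ρ[b/d](ρ[u/y](ρ[f/b]((U ⋈[d=b] R))))) → 0
  ((ρ[f/b](σ[b<3]((R ∪ π[w,b](ρ[b/d](ρ[w/y](U)))))) ⋈[f=b] ρ[u/w](R)) − π[w,f,u,b](ρ[b/d](ρ[u/y](ρ[f/b]((U ⋈[d=b] R)))))) → 1

|E| = 1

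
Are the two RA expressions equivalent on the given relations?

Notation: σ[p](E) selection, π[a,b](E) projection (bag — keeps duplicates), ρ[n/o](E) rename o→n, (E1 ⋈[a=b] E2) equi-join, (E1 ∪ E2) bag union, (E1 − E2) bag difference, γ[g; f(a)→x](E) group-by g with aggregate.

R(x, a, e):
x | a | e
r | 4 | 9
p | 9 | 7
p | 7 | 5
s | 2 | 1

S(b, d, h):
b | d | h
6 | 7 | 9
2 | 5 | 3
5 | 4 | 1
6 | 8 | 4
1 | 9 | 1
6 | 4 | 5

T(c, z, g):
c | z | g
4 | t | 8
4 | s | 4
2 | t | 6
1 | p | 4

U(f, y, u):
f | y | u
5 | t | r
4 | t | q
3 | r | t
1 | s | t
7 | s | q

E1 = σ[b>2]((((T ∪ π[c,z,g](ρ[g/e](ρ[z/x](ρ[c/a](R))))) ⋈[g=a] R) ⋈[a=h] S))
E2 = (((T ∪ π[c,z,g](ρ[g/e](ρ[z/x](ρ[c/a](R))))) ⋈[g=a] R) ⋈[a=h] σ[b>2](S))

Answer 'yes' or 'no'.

E1 row counts bottom-up:
  T → 4
  R → 4
  ρ[c/a](R) → 4
  ρ[z/x](ρ[c/a](R)) → 4
  ρ[g/e](ρ[z/x](ρ[c/a](R))) → 4
  π[c,z,g](ρ[g/e](ρ[z/x](ρ[c/a](R)))) → 4
  (T ∪ π[c,z,g](ρ[g/e](ρ[z/x](ρ[c/a](R))))) → 8
  R → 4
  ((T ∪ π[c,z,g](ρ[g/e](ρ[z/x](ρ[c/a](R))))) ⋈[g=a] R) → 4
  S → 6
  (((T ∪ π[c,z,g](ρ[g/e](ρ[z/x](ρ[c/a](R))))) ⋈[g=a] R) ⋈[a=h] S) → 3
  σ[b>2]((((T ∪ π[c,z,g](ρ[g/e](ρ[z/x](ρ[c/a](R))))) ⋈[g=a] R) ⋈[a=h] S)) → 3
E2 row counts bottom-up:
  T → 4
  R → 4
  ρ[c/a](R) → 4
  ρ[z/x](ρ[c/a](R)) → 4
  ρ[g/e](ρ[z/x](ρ[c/a](R))) → 4
  π[c,z,g](ρ[g/e](ρ[z/x](ρ[c/a](R)))) → 4
  (T ∪ π[c,z,g](ρ[g/e](ρ[z/x](ρ[c/a](R))))) → 8
  R → 4
  ((T ∪ π[c,z,g](ρ[g/e](ρ[z/x](ρ[c/a](R))))) ⋈[g=a] R) → 4
  S → 6
  σ[b>2](S) → 4
  (((T ∪ π[c,z,g](ρ[g/e](ρ[z/x](ρ[c/a](R))))) ⋈[g=a] R) ⋈[a=h] σ[b>2](S)) → 3

E1 and E2 produce the same multiset:
c | z | g | x | a | e | b | d | h
1 | p | 4 | r | 4 | 9 | 6 | 8 | 4
4 | r | 9 | p | 9 | 7 | 6 | 7 | 9
4 | s | 4 | r | 4 | 9 | 6 | 8 | 4

yes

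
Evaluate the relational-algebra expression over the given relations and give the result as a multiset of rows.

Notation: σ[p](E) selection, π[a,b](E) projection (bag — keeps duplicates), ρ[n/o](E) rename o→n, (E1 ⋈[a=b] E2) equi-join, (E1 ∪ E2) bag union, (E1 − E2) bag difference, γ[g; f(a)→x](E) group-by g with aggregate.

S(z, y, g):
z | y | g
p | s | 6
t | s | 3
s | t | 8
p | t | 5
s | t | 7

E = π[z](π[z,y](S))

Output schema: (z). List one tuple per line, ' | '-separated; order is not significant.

Row counts bottom-up:
  S → 5
  π[z,y](S) → 5
  π[z](π[z,y](S)) → 5

== RESULT ==
z
p
p
s
s
t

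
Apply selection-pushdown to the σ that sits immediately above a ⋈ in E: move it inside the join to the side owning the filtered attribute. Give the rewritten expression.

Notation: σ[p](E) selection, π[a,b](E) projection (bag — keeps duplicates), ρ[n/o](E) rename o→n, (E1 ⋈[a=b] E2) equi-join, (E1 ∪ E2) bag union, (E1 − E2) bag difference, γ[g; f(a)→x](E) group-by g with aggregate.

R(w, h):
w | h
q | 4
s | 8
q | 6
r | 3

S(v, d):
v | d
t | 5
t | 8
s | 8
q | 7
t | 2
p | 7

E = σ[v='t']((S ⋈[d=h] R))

σ filters on v, owned by the left side.
E' = (σ[v='t'](S) ⋈[d=h] R)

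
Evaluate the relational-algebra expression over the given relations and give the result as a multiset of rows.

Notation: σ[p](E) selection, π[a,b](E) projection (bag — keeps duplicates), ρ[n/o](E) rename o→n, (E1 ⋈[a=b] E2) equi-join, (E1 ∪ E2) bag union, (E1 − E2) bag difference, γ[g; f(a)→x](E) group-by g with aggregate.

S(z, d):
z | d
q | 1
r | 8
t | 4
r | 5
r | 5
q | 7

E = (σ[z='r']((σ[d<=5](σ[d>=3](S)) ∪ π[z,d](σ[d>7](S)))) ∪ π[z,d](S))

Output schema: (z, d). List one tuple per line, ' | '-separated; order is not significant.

Per-node cardinality:
  S → 6
  σ[d>=3](S) → 5
  σ[d<=5](σ[d>=3](S)) → 3
  S → 6
  σ[d>7](S) → 1
  π[z,d](σ[d>7](S)) → 1
  (σ[d<=5](σ[d>=3](S)) ∪ π[z,d](σ[d>7](S))) → 4
  σ[z='r']((σ[d<=5](σ[d>=3](S)) ∪ π[z,d](σ[d>7](S)))) → 3
  S → 6
  π[z,d](S) → 6
  (σ[z='r']((σ[d<=5](σ[d>=3](S)) ∪ π[z,d](σ[d>7](S)))) ∪ π[z,d](S)) → 9

== RESULT ==
z | d
q | 1
q | 7
r | 5
r | 5
r | 5
r | 5
r | 8
r | 8
t | 4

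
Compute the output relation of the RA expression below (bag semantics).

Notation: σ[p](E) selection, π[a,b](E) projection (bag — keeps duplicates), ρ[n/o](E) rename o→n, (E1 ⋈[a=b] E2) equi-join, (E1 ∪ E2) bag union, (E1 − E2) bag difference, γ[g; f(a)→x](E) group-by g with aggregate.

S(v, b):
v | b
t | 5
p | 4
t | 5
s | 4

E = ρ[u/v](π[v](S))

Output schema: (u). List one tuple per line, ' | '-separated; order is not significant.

Per-node cardinality:
  S → 4
  π[v](S) → 4
  ρ[u/v](π[v](S)) → 4

== RESULT ==
u
p
s
t
t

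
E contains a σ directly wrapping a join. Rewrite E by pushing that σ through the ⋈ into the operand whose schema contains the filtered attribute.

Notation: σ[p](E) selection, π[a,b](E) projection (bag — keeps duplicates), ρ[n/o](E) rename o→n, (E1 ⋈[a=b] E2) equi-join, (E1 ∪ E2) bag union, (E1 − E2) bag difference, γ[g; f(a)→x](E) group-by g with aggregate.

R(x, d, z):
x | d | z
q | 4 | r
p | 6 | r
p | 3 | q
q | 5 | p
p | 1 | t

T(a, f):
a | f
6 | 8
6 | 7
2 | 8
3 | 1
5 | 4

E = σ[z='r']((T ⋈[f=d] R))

σ filters on z, owned by the right side.
E' = (T ⋈[f=d] σ[z='r'](R))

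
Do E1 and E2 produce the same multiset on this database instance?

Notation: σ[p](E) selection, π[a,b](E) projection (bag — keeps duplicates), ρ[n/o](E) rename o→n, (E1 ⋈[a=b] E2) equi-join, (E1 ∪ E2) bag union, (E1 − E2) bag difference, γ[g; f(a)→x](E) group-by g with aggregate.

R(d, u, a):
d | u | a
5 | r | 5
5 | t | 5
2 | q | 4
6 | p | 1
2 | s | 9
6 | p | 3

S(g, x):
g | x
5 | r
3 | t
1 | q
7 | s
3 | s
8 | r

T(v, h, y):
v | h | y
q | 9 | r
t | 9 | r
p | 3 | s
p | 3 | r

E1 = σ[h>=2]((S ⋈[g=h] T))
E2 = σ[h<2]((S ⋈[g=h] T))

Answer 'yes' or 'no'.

E1 per-node cardinality:
  S → 6
  T → 4
  (S ⋈[g=h] T) → 4
  σ[h>=2]((S ⋈[g=h] T)) → 4
E2 per-node cardinality:
  S → 6
  T → 4
  (S ⋈[g=h] T) → 4
  σ[h<2]((S ⋈[g=h] T)) → 0

E1 result:
g | x | v | h | y
3 | s | p | 3 | r
3 | s | p | 3 | s
3 | t | p | 3 | r
3 | t | p | 3 | s
E2 result:
g | x | v | h | y
(0 rows)
Witness: (3, 's', 'p', 3, 's') appears 1× in E1 but 0× in E2.

no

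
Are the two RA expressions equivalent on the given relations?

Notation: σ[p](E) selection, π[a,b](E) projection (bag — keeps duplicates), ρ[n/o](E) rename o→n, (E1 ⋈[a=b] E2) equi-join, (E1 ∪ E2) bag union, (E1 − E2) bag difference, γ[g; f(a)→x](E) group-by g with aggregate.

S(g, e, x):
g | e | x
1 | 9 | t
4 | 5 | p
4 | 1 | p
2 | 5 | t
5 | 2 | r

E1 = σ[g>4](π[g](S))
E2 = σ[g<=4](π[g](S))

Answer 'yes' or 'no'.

E1 per-node cardinality:
  S → 5
  π[g](S) → 5
  σ[g>4](π[g](S)) → 1
E2 per-node cardinality:
  S → 5
  π[g](S) → 5
  σ[g<=4](π[g](S)) → 4

E1 result:
g
5
E2 result:
g
1
2
4
4
Witness: (1,) appears 0× in E1 but 1× in E2.

no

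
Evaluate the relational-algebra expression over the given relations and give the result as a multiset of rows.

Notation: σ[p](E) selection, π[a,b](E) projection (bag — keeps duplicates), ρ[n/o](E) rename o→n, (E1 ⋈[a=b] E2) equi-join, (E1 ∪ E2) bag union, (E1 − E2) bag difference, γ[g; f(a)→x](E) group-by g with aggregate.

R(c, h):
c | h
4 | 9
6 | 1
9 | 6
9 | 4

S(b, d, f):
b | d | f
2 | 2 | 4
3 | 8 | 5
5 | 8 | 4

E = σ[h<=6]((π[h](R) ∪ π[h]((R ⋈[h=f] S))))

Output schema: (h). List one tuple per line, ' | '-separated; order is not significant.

Subexpression sizes:
  R → 4
  π[h](R) → 4
  R → 4
  S → 3
  (R ⋈[h=f] S) → 2
  π[h]((R ⋈[h=f] S)) → 2
  (π[h](R) ∪ π[h]((R ⋈[h=f] S))) → 6
  σ[h<=6]((π[h](R) ∪ π[h]((R ⋈[h=f] S)))) → 5

== RESULT ==
h
1
4
4
4
6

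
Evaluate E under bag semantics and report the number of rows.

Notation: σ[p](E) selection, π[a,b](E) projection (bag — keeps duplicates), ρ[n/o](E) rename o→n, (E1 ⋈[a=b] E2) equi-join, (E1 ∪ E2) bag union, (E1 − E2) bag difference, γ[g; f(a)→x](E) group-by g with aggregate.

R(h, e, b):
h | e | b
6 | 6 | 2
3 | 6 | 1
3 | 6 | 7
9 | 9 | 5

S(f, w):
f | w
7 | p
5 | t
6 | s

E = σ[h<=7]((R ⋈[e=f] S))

Stepwise |·|:
  R → 4
  S → 3
  (R ⋈[e=f] S) → 3
  σ[h<=7]((R ⋈[e=f] S)) → 3

|E| = 3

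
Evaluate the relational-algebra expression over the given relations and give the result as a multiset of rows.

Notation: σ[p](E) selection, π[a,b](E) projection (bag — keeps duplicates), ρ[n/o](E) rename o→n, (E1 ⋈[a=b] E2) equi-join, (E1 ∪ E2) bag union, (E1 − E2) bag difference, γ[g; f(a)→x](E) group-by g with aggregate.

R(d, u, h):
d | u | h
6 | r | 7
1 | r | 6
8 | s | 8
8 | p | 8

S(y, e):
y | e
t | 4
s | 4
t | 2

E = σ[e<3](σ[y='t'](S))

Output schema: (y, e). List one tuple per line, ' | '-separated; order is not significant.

Row counts bottom-up:
  S → 3
  σ[y='t'](S) → 2
  σ[e<3](σ[y='t'](S)) → 1

== RESULT ==
y | e
t | 2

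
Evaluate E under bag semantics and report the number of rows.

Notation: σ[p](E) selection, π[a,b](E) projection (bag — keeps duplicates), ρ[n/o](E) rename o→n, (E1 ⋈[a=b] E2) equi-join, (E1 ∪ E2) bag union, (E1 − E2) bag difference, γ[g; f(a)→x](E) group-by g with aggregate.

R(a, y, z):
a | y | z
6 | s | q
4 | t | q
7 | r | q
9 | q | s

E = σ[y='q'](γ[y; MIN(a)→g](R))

Stepwise |·|:
  R → 4
  γ[y; MIN(a)→g](R) → 4
  σ[y='q'](γ[y; MIN(a)→g](R)) → 1

|E| = 1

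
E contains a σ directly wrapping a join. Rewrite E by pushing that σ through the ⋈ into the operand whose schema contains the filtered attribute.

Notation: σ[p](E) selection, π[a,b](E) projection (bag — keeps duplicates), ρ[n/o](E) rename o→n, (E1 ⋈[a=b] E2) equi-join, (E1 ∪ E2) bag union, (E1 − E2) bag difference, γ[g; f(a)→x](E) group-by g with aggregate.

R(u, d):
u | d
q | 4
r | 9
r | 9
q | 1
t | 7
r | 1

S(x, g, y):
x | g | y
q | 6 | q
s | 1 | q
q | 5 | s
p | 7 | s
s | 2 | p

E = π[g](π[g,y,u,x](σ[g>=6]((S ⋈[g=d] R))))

σ filters on g, owned by the left side.
E' = π[g](π[g,y,u,x]((σ[g>=6](S) ⋈[g=d] R)))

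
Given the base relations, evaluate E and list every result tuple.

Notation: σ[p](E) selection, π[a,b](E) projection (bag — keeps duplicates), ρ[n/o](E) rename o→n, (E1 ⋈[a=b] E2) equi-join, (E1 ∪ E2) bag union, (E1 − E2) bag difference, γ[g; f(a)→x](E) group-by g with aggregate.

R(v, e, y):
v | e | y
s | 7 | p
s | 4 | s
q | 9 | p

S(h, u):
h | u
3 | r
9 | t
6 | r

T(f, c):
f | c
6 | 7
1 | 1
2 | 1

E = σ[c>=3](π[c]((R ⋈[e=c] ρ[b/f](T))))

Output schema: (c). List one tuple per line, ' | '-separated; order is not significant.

Subexpression sizes:
  R → 3
  T → 3
  ρ[b/f](T) → 3
  (R ⋈[e=c] ρ[b/f](T)) → 1
  π[c]((R ⋈[e=c] ρ[b/f](T))) → 1
  σ[c>=3](π[c]((R ⋈[e=c] ρ[b/f](T)))) → 1

== RESULT ==
c
7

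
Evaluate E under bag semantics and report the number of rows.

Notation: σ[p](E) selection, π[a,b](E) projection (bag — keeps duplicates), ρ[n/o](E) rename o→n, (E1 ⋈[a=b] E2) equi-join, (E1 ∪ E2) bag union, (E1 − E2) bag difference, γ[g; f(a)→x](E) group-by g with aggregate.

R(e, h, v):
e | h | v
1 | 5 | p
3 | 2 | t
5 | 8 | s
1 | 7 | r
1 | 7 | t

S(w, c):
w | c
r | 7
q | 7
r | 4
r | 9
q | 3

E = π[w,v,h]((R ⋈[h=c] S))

Per-node cardinality:
  R → 5
  S → 5
  (R ⋈[h=c] S) → 4
  π[w,v,h]((R ⋈[h=c] S)) → 4

|E| = 4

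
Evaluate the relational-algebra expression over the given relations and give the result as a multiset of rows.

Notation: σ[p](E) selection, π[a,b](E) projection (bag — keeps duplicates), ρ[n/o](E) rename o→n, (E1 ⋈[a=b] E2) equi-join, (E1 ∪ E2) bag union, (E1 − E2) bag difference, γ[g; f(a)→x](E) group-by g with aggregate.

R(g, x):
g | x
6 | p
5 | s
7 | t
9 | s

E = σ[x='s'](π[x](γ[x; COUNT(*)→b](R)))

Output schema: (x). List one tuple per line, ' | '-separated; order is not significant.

Subexpression sizes:
  R → 4
  γ[x; COUNT(*)→b](R) → 3
  π[x](γ[x; COUNT(*)→b](R)) → 3
  σ[x='s'](π[x](γ[x; COUNT(*)→b](R))) → 1

== RESULT ==
x
s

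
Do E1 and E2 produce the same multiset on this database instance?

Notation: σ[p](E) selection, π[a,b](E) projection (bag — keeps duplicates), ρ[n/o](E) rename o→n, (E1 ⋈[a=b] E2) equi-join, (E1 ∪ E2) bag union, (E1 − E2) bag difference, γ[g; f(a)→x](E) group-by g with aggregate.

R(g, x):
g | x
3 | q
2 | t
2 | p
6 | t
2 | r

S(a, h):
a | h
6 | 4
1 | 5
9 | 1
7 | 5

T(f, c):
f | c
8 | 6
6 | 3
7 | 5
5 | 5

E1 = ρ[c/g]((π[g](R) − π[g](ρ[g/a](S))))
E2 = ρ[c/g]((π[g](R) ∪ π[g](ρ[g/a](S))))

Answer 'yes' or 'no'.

E1 subexpression sizes:
  R → 5
  π[g](R) → 5
  S → 4
  ρ[g/a](S) → 4
  π[g](ρ[g/a](S)) → 4
  (π[g](R) − π[g](ρ[g/a](S))) → 4
  ρ[c/g]((π[g](R) − π[g](ρ[g/a](S)))) → 4
E2 subexpression sizes:
  R → 5
  π[g](R) → 5
  S → 4
  ρ[g/a](S) → 4
  π[g](ρ[g/a](S)) → 4
  (π[g](R) ∪ π[g](ρ[g/a](S))) → 9
  ρ[c/g]((π[g](R) ∪ π[g](ρ[g/a](S)))) → 9

E1 result:
c
2
2
2
3
E2 result:
c
1
2
2
2
3
6
6
7
9
Witness: (6,) appears 0× in E1 but 2× in E2.

no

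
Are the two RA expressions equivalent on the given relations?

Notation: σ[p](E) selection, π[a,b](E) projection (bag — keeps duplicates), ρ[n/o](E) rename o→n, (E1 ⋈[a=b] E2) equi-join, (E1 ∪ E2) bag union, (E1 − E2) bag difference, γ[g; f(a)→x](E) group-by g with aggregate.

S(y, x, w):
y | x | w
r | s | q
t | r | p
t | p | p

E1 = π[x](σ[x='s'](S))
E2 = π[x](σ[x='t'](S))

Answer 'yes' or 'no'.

E1 stepwise |·|:
  S → 3
  σ[x='s'](S) → 1
  π[x](σ[x='s'](S)) → 1
E2 stepwise |·|:
  S → 3
  σ[x='t'](S) → 0
  π[x](σ[x='t'](S)) → 0

E1 result:
x
s
E2 result:
x
(0 rows)
Witness: ('s',) appears 1× in E1 but 0× in E2.

no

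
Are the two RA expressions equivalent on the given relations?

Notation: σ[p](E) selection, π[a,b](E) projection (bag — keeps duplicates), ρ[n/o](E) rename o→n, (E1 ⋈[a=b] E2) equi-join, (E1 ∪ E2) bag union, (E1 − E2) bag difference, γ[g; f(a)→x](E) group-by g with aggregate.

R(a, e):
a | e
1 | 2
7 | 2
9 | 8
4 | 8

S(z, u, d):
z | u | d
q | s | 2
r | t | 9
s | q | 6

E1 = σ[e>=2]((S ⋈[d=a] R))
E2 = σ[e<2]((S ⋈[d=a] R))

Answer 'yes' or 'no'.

E1 stepwise |·|:
  S → 3
  R → 4
  (S ⋈[d=a] R) → 1
  σ[e>=2]((S ⋈[d=a] R)) → 1
E2 stepwise |·|:
  S → 3
  R → 4
  (S ⋈[d=a] R) → 1
  σ[e<2]((S ⋈[d=a] R)) → 0

E1 result:
z | u | d | a | e
r | t | 9 | 9 | 8
E2 result:
z | u | d | a | e
(0 rows)
Witness: ('r', 't', 9, 9, 8) appears 1× in E1 but 0× in E2.

no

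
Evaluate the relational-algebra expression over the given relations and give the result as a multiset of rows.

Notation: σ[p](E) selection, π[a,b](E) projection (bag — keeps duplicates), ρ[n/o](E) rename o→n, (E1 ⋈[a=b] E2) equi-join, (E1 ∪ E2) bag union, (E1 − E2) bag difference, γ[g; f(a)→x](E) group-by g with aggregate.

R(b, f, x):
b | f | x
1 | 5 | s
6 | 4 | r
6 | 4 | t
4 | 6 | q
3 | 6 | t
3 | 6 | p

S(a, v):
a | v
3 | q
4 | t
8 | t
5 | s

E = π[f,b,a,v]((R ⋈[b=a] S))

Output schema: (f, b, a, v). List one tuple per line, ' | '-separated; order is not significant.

Stepwise |·|:
  R → 6
  S → 4
  (R ⋈[b=a] S) → 3
  π[f,b,a,v]((R ⋈[b=a] S)) → 3

== RESULT ==
f | b | a | v
6 | 3 | 3 | q
6 | 3 | 3 | q
6 | 4 | 4 | t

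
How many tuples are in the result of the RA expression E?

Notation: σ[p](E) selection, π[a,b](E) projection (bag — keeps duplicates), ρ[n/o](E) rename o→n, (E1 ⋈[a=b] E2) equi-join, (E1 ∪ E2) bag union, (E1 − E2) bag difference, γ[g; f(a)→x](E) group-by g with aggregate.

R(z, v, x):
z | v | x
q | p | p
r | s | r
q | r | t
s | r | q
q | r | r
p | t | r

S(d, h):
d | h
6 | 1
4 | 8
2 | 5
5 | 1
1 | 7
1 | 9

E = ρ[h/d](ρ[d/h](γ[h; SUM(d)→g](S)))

Row counts bottom-up:
  S → 6
  γ[h; SUM(d)→g](S) → 5
  ρ[d/h](γ[h; SUM(d)→g](S)) → 5
  ρ[h/d](ρ[d/h](γ[h; SUM(d)→g](S))) → 5

|E| = 5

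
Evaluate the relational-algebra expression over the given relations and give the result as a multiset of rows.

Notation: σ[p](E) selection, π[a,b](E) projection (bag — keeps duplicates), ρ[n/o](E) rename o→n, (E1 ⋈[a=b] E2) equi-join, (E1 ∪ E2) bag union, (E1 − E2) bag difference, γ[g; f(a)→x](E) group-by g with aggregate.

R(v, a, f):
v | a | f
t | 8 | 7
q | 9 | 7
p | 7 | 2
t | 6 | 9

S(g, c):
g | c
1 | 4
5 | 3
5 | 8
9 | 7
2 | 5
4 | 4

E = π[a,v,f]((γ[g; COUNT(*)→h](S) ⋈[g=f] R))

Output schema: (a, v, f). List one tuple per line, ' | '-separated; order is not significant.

Row counts bottom-up:
  S → 6
  γ[g; COUNT(*)→h](S) → 5
  R → 4
  (γ[g; COUNT(*)→h](S) ⋈[g=f] R) → 2
  π[a,v,f]((γ[g; COUNT(*)→h](S) ⋈[g=f] R)) → 2

== RESULT ==
a | v | f
6 | t | 9
7 | p | 2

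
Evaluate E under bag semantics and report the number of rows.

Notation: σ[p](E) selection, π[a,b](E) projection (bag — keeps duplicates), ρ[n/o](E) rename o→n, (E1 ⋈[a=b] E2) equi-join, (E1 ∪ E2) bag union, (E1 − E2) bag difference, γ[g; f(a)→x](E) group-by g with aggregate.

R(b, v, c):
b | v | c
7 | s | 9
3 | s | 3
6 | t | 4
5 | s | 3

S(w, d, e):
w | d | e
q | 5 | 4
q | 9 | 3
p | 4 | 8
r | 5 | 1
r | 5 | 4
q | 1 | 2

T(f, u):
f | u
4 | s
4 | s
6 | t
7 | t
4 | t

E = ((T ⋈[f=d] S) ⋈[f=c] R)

Per-node cardinality:
  T → 5
  S → 6
  (T ⋈[f=d] S) → 3
  R → 4
  ((T ⋈[f=d] S) ⋈[f=c] R) → 3

|E| = 3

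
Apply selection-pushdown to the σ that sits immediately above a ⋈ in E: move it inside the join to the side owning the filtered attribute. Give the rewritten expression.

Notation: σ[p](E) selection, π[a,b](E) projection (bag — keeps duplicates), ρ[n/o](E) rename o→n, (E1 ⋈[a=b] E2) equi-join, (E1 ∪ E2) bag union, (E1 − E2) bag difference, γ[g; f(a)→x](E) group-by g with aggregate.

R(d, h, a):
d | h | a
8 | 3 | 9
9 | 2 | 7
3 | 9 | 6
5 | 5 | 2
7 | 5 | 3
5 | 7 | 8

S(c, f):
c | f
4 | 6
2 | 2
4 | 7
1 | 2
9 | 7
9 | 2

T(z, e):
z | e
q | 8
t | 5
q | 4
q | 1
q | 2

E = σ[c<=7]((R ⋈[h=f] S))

σ filters on c, owned by the right side.
E' = (R ⋈[h=f] σ[c<=7](S))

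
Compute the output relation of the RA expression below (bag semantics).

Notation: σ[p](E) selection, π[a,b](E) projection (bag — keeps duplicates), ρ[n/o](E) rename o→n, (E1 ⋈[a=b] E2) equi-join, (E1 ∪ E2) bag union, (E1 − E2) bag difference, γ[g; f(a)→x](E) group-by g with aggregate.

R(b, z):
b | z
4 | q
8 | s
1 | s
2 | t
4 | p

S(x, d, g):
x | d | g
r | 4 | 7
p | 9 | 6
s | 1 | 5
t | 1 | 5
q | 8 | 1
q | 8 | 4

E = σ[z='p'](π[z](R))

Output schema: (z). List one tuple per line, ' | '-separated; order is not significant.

Stepwise |·|:
  R → 5
  π[z](R) → 5
  σ[z='p'](π[z](R)) → 1

== RESULT ==
z
p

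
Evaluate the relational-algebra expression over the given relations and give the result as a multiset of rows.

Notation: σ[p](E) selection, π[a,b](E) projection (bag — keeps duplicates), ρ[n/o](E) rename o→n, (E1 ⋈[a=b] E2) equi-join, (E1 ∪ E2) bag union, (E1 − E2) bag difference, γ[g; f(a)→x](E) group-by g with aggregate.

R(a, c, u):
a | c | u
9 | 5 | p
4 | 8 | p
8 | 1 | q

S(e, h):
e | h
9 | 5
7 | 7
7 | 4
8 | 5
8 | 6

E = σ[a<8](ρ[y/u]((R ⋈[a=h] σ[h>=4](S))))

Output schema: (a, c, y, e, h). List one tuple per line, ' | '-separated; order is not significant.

Per-node cardinality:
  R → 3
  S → 5
  σ[h>=4](S) → 5
  (R ⋈[a=h] σ[h>=4](S)) → 1
  ρ[y/u]((R ⋈[a=h] σ[h>=4](S))) → 1
  σ[a<8](ρ[y/u]((R ⋈[a=h] σ[h>=4](S)))) → 1

== RESULT ==
a | c | y | e | h
4 | 8 | p | 7 | 4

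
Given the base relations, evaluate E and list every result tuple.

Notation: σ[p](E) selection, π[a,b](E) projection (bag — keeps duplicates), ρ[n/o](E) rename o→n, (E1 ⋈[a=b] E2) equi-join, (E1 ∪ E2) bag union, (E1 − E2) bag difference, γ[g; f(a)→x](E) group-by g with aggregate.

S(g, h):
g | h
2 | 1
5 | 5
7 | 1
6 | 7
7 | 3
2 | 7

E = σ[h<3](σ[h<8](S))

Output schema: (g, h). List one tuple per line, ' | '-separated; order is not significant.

Row counts bottom-up:
  S → 6
  σ[h<8](S) → 6
  σ[h<3](σ[h<8](S)) → 2

== RESULT ==
g | h
2 | 1
7 | 1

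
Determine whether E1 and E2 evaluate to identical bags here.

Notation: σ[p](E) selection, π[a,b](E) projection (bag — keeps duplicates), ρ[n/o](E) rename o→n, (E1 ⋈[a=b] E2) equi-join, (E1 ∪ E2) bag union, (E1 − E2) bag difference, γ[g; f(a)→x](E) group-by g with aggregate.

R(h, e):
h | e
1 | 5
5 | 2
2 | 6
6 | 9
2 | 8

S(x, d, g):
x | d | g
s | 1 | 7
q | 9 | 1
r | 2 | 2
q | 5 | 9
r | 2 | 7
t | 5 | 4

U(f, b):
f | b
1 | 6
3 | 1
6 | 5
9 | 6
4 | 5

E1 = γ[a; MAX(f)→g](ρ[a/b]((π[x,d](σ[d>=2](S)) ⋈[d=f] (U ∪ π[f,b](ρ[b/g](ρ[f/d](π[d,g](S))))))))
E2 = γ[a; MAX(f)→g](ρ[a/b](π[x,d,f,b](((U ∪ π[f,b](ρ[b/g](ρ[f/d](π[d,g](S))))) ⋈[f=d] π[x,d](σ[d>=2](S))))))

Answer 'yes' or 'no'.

E1 row counts bottom-up:
  S → 6
  σ[d>=2](S) → 5
  π[x,d](σ[d>=2](S)) → 5
  U → 5
  S → 6
  π[d,g](S) → 6
  ρ[f/d](π[d,g](S)) → 6
  ρ[b/g](ρ[f/d](π[d,g](S))) → 6
  π[f,b](ρ[b/g](ρ[f/d](π[d,g](S)))) → 6
  (U ∪ π[f,b](ρ[b/g](ρ[f/d](π[d,g](S))))) → 11
  (π[x,d](σ[d>=2](S)) ⋈[d=f] (U ∪ π[f,b](ρ[b/g](ρ[f/d](π[d,g](S)))))) → 10
  ρ[a/b]((π[x,d](σ[d>=2](S)) ⋈[d=f] (U ∪ π[f,b](ρ[b/g](ρ[f/d](π[d,g](S))))))) → 10
  γ[a; MAX(f)→g](ρ[a/b]((π[x,d](σ[d>=2](S)) ⋈[d=f] (U ∪ π[f,b](ρ[b/g](ρ[f/d](π[d,g](S)))))))) → 6
E2 row counts bottom-up:
  U → 5
  S → 6
  π[d,g](S) → 6
  ρ[f/d](π[d,g](S)) → 6
  ρ[b/g](ρ[f/d](π[d,g](S))) → 6
  π[f,b](ρ[b/g](ρ[f/d](π[d,g](S)))) → 6
  (U ∪ π[f,b](ρ[b/g](ρ[f/d](π[d,g](S))))) → 11
  S → 6
  σ[d>=2](S) → 5
  π[x,d](σ[d>=2](S)) → 5
  ((U ∪ π[f,b](ρ[b/g](ρ[f/d](π[d,g](S))))) ⋈[f=d] π[x,d](σ[d>=2](S))) → 10
  π[x,d,f,b](((U ∪ π[f,b](ρ[b/g](ρ[f/d](π[d,g](S))))) ⋈[f=d] π[x,d](σ[d>=2](S)))) → 10
  ρ[a/b](π[x,d,f,b](((U ∪ π[f,b](ρ[b/g](ρ[f/d](π[d,g](S))))) ⋈[f=d] π[x,d](σ[d>=2](S))))) → 10
  γ[a; MAX(f)→g](ρ[a/b](π[x,d,f,b](((U ∪ π[f,b](ρ[b/g](ρ[f/d](π[d,g](S))))) ⋈[f=d] π[x,d](σ[d>=2](S)))))) → 6

E1 and E2 produce the same multiset:
a | g
1 | 9
2 | 2
4 | 5
6 | 9
7 | 2
9 | 5

yes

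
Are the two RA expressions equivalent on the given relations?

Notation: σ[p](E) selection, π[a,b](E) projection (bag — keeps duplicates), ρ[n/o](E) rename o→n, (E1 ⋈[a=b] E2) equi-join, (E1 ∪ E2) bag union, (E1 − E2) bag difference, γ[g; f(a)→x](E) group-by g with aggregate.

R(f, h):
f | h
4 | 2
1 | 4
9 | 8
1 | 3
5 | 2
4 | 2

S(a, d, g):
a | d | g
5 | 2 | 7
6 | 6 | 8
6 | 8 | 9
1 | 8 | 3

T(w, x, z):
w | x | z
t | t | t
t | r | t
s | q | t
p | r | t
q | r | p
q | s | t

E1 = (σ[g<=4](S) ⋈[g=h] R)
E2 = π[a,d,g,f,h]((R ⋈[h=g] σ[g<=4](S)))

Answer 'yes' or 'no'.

E1 subexpression sizes:
  S → 4
  σ[g<=4](S) → 1
  R → 6
  (σ[g<=4](S) ⋈[g=h] R) → 1
E2 subexpression sizes:
  R → 6
  S → 4
  σ[g<=4](S) → 1
  (R ⋈[h=g] σ[g<=4](S)) → 1
  π[a,d,g,f,h]((R ⋈[h=g] σ[g<=4](S))) → 1

E1 and E2 produce the same multiset:
a | d | g | f | h
1 | 8 | 3 | 1 | 3

yes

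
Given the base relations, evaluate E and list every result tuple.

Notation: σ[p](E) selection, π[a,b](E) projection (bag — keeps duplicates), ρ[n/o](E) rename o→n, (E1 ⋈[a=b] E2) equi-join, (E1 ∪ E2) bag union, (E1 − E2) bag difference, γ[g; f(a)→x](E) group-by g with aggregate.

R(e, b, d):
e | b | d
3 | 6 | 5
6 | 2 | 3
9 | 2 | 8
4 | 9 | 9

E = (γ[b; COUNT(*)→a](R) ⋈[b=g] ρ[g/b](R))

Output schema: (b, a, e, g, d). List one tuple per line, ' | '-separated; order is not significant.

Stepwise |·|:
  R → 4
  γ[b; COUNT(*)→a](R) → 3
  R → 4
  ρ[g/b](R) → 4
  (γ[b; COUNT(*)→a](R) ⋈[b=g] ρ[g/b](R)) → 4

== RESULT ==
b | a | e | g | d
2 | 2 | 6 | 2 | 3
2 | 2 | 9 | 2 | 8
6 | 1 | 3 | 6 | 5
9 | 1 | 4 | 9 | 9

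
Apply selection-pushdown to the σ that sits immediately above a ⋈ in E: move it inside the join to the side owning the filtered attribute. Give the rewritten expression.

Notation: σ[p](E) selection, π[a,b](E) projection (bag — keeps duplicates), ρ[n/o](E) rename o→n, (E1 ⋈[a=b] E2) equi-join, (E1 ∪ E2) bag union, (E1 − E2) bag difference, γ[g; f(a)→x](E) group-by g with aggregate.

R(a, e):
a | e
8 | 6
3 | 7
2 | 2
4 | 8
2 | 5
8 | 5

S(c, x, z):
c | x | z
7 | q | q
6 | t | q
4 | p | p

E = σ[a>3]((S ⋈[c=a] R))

σ filters on a, owned by the right side.
E' = (S ⋈[c=a] σ[a>3](R))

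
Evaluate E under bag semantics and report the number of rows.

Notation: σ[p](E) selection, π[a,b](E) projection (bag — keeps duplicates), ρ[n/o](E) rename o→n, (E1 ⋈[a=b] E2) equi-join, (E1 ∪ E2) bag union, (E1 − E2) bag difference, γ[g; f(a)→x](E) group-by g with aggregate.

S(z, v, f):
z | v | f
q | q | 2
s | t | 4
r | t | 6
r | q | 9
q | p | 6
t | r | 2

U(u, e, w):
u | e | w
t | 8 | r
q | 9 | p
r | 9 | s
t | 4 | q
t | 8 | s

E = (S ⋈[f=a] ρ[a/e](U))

Subexpression sizes:
  S → 6
  U → 5
  ρ[a/e](U) → 5
  (S ⋈[f=a] ρ[a/e](U)) → 3

|E| = 3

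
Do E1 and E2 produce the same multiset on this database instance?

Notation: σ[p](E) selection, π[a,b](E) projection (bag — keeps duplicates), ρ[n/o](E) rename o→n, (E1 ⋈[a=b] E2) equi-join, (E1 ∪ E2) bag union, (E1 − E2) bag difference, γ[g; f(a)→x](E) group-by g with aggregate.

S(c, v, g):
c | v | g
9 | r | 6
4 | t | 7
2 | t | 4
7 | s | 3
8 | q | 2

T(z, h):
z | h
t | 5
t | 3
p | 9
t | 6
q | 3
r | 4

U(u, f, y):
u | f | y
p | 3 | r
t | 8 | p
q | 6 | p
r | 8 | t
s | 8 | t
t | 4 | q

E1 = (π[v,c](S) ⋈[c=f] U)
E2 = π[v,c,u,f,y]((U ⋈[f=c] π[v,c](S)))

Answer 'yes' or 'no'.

E1 subexpression sizes:
  S → 5
  π[v,c](S) → 5
  U → 6
  (π[v,c](S) ⋈[c=f] U) → 4
E2 subexpression sizes:
  U → 6
  S → 5
  π[v,c](S) → 5
  (U ⋈[f=c] π[v,c](S)) → 4
  π[v,c,u,f,y]((U ⋈[f=c] π[v,c](S))) → 4

E1 and E2 produce the same multiset:
v | c | u | f | y
q | 8 | r | 8 | t
q | 8 | s | 8 | t
q | 8 | t | 8 | p
t | 4 | t | 4 | q

yes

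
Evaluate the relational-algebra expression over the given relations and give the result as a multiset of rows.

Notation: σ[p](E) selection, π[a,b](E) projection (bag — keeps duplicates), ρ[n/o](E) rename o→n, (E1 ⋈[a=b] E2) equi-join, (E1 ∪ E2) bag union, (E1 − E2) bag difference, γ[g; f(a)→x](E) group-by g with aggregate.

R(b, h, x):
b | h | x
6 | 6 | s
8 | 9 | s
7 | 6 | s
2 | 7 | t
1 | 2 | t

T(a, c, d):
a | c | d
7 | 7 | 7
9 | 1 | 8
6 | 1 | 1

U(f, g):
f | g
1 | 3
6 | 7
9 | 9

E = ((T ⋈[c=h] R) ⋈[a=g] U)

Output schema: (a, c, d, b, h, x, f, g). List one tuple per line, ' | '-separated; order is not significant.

Subexpression sizes:
  T → 3
  R → 5
  (T ⋈[c=h] R) → 1
  U → 3
  ((T ⋈[c=h] R) ⋈[a=g] U) → 1

== RESULT ==
a | c | d | b | h | x | f | g
7 | 7 | 7 | 2 | 7 | t | 6 | 7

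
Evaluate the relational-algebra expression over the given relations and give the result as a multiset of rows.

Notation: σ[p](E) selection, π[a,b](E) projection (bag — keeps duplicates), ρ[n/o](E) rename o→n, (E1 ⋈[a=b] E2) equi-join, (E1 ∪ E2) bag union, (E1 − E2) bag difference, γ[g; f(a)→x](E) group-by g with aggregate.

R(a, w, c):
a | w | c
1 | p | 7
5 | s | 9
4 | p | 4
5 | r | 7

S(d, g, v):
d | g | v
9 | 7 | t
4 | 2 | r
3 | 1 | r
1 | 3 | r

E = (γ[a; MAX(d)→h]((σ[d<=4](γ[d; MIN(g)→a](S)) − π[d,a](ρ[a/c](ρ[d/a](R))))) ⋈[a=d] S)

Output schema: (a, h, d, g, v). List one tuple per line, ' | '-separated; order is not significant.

Row counts bottom-up:
  S → 4
  γ[d; MIN(g)→a](S) → 4
  σ[d<=4](γ[d; MIN(g)→a](S)) → 3
  R → 4
  ρ[d/a](R) → 4
  ρ[a/c](ρ[d/a](R)) → 4
  π[d,a](ρ[a/c](ρ[d/a](R))) → 4
  (σ[d<=4](γ[d; MIN(g)→a](S)) − π[d,a](ρ[a/c](ρ[d/a](R)))) → 3
  γ[a; MAX(d)→h]((σ[d<=4](γ[d; MIN(g)→a](S)) − π[d,a](ρ[a/c](ρ[d/a](R))))) → 3
  S → 4
  (γ[a; MAX(d)→h]((σ[d<=4](γ[d; MIN(g)→a](S)) − π[d,a](ρ[a/c](ρ[d/a](R))))) ⋈[a=d] S) → 2

== RESULT ==
a | h | d | g | v
1 | 3 | 1 | 3 | r
3 | 1 | 3 | 1 | r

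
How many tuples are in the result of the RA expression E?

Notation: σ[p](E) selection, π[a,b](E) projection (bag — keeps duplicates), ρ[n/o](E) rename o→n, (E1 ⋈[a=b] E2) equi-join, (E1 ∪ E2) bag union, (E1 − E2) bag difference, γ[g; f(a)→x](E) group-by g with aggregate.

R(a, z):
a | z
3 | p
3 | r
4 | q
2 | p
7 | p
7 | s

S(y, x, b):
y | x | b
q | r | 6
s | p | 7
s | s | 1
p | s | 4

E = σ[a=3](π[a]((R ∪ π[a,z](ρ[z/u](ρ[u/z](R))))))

Subexpression sizes:
  R → 6
  R → 6
  ρ[u/z](R) → 6
  ρ[z/u](ρ[u/z](R)) → 6
  π[a,z](ρ[z/u](ρ[u/z](R))) → 6
  (R ∪ π[a,z](ρ[z/u](ρ[u/z](R)))) → 12
  π[a]((R ∪ π[a,z](ρ[z/u](ρ[u/z](R))))) → 12
  σ[a=3](π[a]((R ∪ π[a,z](ρ[z/u](ρ[u/z](R)))))) → 4

|E| = 4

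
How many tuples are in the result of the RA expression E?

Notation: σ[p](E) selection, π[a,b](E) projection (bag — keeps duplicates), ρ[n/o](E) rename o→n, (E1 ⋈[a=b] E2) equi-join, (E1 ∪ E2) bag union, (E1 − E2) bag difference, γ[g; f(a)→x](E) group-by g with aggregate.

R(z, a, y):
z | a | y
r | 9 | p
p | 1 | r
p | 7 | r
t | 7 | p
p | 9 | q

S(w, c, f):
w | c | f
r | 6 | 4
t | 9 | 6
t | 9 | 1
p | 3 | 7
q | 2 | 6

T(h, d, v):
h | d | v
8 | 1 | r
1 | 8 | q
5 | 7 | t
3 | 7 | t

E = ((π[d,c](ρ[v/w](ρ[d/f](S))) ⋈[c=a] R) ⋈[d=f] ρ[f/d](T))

Subexpression sizes:
  S → 5
  ρ[d/f](S) → 5
  ρ[v/w](ρ[d/f](S)) → 5
  π[d,c](ρ[v/w](ρ[d/f](S))) → 5
  R → 5
  (π[d,c](ρ[v/w](ρ[d/f](S))) ⋈[c=a] R) → 4
  T → 4
  ρ[f/d](T) → 4
  ((π[d,c](ρ[v/w](ρ[d/f](S))) ⋈[c=a] R) ⋈[d=f] ρ[f/d](T)) → 2

|E| = 2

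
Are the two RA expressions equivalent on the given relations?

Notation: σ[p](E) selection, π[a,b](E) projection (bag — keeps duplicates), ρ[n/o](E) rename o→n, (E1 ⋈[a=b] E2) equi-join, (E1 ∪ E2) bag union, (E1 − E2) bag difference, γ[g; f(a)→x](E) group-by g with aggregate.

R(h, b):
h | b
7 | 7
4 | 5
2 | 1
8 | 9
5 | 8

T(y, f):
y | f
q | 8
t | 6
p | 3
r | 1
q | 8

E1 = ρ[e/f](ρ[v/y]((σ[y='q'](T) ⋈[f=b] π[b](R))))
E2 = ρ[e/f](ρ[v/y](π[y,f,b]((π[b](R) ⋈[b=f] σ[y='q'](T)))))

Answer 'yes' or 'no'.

E1 subexpression sizes:
  T → 5
  σ[y='q'](T) → 2
  R → 5
  π[b](R) → 5
  (σ[y='q'](T) ⋈[f=b] π[b](R)) → 2
  ρ[v/y]((σ[y='q'](T) ⋈[f=b] π[b](R))) → 2
  ρ[e/f](ρ[v/y]((σ[y='q'](T) ⋈[f=b] π[b](R)))) → 2
E2 subexpression sizes:
  R → 5
  π[b](R) → 5
  T → 5
  σ[y='q'](T) → 2
  (π[b](R) ⋈[b=f] σ[y='q'](T)) → 2
  π[y,f,b]((π[b](R) ⋈[b=f] σ[y='q'](T))) → 2
  ρ[v/y](π[y,f,b]((π[b](R) ⋈[b=f] σ[y='q'](T)))) → 2
  ρ[e/f](ρ[v/y](π[y,f,b]((π[b](R) ⋈[b=f] σ[y='q'](T))))) → 2

E1 and E2 produce the same multiset:
v | e | b
q | 8 | 8
q | 8 | 8

yes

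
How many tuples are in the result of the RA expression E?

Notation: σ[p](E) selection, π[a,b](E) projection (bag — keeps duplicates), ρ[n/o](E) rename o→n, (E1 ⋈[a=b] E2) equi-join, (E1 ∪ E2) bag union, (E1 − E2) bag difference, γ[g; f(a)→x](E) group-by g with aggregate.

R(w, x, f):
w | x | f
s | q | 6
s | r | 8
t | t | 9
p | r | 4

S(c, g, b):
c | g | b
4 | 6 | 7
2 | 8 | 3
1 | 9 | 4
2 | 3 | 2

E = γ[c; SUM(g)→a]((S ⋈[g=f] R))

Stepwise |·|:
  S → 4
  R → 4
  (S ⋈[g=f] R) → 3
  γ[c; SUM(g)→a]((S ⋈[g=f] R)) → 3

|E| = 3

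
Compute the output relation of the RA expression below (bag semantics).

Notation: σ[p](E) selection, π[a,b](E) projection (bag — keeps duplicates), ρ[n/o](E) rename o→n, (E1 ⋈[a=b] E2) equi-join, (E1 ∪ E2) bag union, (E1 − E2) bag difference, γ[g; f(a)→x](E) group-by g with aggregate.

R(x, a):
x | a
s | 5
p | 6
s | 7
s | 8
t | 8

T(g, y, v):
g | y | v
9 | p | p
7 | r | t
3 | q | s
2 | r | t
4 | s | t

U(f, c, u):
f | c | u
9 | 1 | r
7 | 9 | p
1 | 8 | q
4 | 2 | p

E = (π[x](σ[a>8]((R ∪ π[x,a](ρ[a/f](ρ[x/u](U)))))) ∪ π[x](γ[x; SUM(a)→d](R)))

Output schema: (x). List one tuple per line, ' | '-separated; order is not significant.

Row counts bottom-up:
  R → 5
  U → 4
  ρ[x/u](U) → 4
  ρ[a/f](ρ[x/u](U)) → 4
  π[x,a](ρ[a/f](ρ[x/u](U))) → 4
  (R ∪ π[x,a](ρ[a/f](ρ[x/u](U)))) → 9
  σ[a>8]((R ∪ π[x,a](ρ[a/f](ρ[x/u](U))))) → 1
  π[x](σ[a>8]((R ∪ π[x,a](ρ[a/f](ρ[x/u](U)))))) → 1
  R → 5
  γ[x; SUM(a)→d](R) → 3
  π[x](γ[x; SUM(a)→d](R)) → 3
  (π[x](σ[a>8]((R ∪ π[x,a](ρ[a/f](ρ[x/u](U)))))) ∪ π[x](γ[x; SUM(a)→d](R))) → 4

== RESULT ==
x
p
r
s
t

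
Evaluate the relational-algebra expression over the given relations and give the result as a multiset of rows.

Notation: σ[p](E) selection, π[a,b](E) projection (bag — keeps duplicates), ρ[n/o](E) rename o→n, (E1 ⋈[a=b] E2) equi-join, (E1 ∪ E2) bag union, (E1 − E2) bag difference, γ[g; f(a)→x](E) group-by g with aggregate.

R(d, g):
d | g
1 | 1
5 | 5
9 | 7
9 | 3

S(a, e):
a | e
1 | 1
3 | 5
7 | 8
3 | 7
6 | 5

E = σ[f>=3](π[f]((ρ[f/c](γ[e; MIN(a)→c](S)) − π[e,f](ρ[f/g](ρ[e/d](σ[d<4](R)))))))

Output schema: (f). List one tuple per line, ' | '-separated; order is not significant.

Per-node cardinality:
  S → 5
  γ[e; MIN(a)→c](S) → 4
  ρ[f/c](γ[e; MIN(a)→c](S)) → 4
  R → 4
  σ[d<4](R) → 1
  ρ[e/d](σ[d<4](R)) → 1
  ρ[f/g](ρ[e/d](σ[d<4](R))) → 1
  π[e,f](ρ[f/g](ρ[e/d](σ[d<4](R)))) → 1
  (ρ[f/c](γ[e; MIN(a)→c](S)) − π[e,f](ρ[f/g](ρ[e/d](σ[d<4](R))))) → 3
  π[f]((ρ[f/c](γ[e; MIN(a)→c](S)) − π[e,f](ρ[f/g](ρ[e/d](σ[d<4](R)))))) → 3
  σ[f>=3](π[f]((ρ[f/c](γ[e; MIN(a)→c](S)) − π[e,f](ρ[f/g](ρ[e/d](σ[d<4](R))))))) → 3

== RESULT ==
f
3
3
7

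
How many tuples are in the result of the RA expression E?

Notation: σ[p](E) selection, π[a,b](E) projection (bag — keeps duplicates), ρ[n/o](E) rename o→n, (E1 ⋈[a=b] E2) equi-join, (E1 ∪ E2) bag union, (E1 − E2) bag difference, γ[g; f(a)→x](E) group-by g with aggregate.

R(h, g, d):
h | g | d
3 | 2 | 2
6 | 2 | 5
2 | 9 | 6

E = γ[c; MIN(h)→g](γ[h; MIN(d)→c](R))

Stepwise |·|:
  R → 3
  γ[h; MIN(d)→c](R) → 3
  γ[c; MIN(h)→g](γ[h; MIN(d)→c](R)) → 3

|E| = 3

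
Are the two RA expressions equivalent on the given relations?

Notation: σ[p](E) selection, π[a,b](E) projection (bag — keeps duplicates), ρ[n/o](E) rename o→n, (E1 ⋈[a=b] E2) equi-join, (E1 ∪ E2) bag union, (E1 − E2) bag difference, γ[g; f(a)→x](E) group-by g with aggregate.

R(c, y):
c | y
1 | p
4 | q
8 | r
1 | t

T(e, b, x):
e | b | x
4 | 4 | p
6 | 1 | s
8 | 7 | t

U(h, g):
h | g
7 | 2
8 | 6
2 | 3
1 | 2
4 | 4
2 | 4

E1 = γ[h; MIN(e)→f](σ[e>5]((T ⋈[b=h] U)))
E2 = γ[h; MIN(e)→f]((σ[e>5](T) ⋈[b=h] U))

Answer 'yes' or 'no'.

E1 stepwise |·|:
  T → 3
  U → 6
  (T ⋈[b=h] U) → 3
  σ[e>5]((T ⋈[b=h] U)) → 2
  γ[h; MIN(e)→f](σ[e>5]((T ⋈[b=h] U))) → 2
E2 stepwise |·|:
  T → 3
  σ[e>5](T) → 2
  U → 6
  (σ[e>5](T) ⋈[b=h] U) → 2
  γ[h; MIN(e)→f]((σ[e>5](T) ⋈[b=h] U)) → 2

E1 and E2 produce the same multiset:
h | f
1 | 6
7 | 8

yes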